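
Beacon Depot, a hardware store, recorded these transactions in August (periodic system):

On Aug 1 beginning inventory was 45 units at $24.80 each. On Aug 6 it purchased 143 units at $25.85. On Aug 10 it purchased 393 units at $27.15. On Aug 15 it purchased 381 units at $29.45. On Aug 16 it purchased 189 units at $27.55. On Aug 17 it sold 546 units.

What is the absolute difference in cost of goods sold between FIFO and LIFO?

$1,188.35

FIFO COGS: 45 @ $24.80 + 143 @ $25.85 + 358 @ $27.15 = $14,532.25
LIFO COGS: 189 @ $27.55 + 357 @ $29.45 = $15,720.60
Difference = |$14,532.25 − $15,720.60| = $1,188.35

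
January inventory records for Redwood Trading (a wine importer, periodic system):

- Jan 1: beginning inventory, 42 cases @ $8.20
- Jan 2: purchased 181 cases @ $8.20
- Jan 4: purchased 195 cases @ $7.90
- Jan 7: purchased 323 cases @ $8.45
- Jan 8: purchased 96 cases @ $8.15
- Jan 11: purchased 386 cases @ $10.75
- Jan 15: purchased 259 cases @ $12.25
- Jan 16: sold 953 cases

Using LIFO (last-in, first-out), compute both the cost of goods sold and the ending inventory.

Jan 16, 953 sold [LIFO — newest first]: 259 @ $12.25 + 386 @ $10.75 + 96 @ $8.15 + 212 @ $8.45 = $9,896.05
Ending inventory: 42 @ $8.20 + 181 @ $8.20 + 195 @ $7.90 + 111 @ $8.45 = $4,307.05
Check: goods available $14,203.10 = COGS $9,896.05 + ending $4,307.05

COGS = $9,896.05; ending inventory = $4,307.05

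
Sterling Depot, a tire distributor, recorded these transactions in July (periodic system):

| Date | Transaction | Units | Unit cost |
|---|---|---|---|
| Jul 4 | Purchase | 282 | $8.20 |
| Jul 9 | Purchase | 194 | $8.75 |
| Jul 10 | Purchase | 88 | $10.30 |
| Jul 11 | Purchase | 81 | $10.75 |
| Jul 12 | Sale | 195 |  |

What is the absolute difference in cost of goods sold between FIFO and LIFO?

$405.65

FIFO COGS: 195 @ $8.20 = $1,599.00
LIFO COGS: 81 @ $10.75 + 88 @ $10.30 + 26 @ $8.75 = $2,004.65
Difference = |$1,599.00 − $2,004.65| = $405.65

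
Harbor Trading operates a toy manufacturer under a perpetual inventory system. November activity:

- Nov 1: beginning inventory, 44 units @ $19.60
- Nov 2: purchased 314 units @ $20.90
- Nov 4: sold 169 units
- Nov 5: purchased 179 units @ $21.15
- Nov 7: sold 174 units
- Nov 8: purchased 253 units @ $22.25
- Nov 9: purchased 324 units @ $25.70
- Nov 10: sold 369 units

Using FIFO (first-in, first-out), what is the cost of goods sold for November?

Nov 4, 169 sold [FIFO — oldest first]: 44 @ $19.60 + 125 @ $20.90 = $3,474.90
Nov 7, 174 sold [FIFO — oldest first]: 174 @ $20.90 = $3,636.60
Nov 10, 369 sold [FIFO — oldest first]: 15 @ $20.90 + 179 @ $21.15 + 175 @ $22.25 = $7,993.10
Total COGS = $3,474.90 + $3,636.60 + $7,993.10 = $15,104.60
Ending inventory: 78 @ $22.25 + 324 @ $25.70 = $10,062.30
Check: goods available $25,166.90 = COGS $15,104.60 + ending $10,062.30

COGS = $15,104.60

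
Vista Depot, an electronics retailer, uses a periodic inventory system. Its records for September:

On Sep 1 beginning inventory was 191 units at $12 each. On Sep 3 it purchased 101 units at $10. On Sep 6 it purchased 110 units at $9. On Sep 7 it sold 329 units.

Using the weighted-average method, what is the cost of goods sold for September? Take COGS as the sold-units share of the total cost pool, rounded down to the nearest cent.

Sep 7, sell 329: 329/402 × $4,292.00 → $3,512.60
Ending inventory (cost pool remaining) = $779.40

COGS = $3,512.60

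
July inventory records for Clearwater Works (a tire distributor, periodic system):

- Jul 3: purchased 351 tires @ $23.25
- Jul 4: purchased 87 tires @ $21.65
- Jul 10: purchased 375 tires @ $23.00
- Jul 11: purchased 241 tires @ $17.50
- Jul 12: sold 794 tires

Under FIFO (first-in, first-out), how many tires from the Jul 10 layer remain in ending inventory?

Jul 12, 794 sold [FIFO — oldest first]: 351 @ $23.25 + 87 @ $21.65 + 356 @ $23.00 = $18,232.30
Ending inventory: 19 @ $23.00 + 241 @ $17.50 = $4,654.50

19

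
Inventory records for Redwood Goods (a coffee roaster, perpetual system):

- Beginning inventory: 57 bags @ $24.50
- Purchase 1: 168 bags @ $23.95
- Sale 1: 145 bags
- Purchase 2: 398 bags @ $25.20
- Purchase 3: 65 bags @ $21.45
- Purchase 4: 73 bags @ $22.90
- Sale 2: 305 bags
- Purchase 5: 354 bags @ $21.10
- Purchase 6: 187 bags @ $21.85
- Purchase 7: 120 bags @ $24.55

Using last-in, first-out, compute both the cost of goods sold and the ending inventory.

COGS = $10,747.10; ending inventory = $22,269.90

Sale 1 (145) [LIFO — newest first]: 145 @ $23.95 = $3,472.75
Sale 2 (305) [LIFO — newest first]: 73 @ $22.90 + 65 @ $21.45 + 167 @ $25.20 = $7,274.35
Total COGS = $3,472.75 + $7,274.35 = $10,747.10
Ending inventory: 57 @ $24.50 + 23 @ $23.95 + 231 @ $25.20 + 354 @ $21.10 + 187 @ $21.85 + 120 @ $24.55 = $22,269.90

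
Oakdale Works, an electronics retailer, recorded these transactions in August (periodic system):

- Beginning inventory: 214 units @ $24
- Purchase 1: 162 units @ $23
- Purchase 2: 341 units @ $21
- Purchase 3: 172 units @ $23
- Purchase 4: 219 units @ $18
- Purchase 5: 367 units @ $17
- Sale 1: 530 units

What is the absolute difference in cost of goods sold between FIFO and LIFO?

FIFO COGS: 214 @ $24 + 162 @ $23 + 154 @ $21 = $12,096
LIFO COGS: 367 @ $17 + 163 @ $18 = $9,173
Difference = |$12,096 − $9,173| = $2,923

$2,923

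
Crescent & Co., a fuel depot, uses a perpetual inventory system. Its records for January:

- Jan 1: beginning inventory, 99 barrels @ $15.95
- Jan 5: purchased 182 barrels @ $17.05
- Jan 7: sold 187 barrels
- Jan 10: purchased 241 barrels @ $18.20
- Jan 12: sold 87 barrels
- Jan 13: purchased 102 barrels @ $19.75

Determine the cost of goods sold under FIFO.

COGS = $4,562.80

Jan 7, 187 sold [FIFO — oldest first]: 99 @ $15.95 + 88 @ $17.05 = $3,079.45
Jan 12, 87 sold [FIFO — oldest first]: 87 @ $17.05 = $1,483.35
Total COGS = $3,079.45 + $1,483.35 = $4,562.80
Ending inventory: 7 @ $17.05 + 241 @ $18.20 + 102 @ $19.75 = $6,520.05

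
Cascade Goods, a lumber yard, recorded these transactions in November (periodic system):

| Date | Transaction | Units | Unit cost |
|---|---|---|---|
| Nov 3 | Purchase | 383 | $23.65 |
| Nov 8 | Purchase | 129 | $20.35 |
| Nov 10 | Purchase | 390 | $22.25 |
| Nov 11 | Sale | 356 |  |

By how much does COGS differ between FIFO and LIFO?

FIFO COGS: 356 @ $23.65 = $8,419.40
LIFO COGS: 356 @ $22.25 = $7,921.00
Difference = |$8,419.40 − $7,921.00| = $498.40

$498.40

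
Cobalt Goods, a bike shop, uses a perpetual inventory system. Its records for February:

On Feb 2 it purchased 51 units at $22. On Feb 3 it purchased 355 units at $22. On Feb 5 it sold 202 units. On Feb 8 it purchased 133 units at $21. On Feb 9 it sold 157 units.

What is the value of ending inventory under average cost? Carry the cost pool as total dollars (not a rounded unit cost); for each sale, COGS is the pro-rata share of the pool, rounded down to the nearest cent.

Ending inventory = $3,888.97

After Feb 2: 51 on hand, pool $1,122.00 (≈ $22.0000 each)
After Feb 3: 406 on hand, pool $8,932.00 (≈ $22.0000 each)
Feb 5, sell 202: 202/406 × $8,932.00 → $4,444.00
After Feb 8: 337 on hand, pool $7,281.00 (≈ $21.6053 each)
Feb 9, sell 157: 157/337 × $7,281.00 → $3,392.03
Total COGS = $4,444.00 + $3,392.03 = $7,836.03
Ending inventory (cost pool remaining) = $3,888.97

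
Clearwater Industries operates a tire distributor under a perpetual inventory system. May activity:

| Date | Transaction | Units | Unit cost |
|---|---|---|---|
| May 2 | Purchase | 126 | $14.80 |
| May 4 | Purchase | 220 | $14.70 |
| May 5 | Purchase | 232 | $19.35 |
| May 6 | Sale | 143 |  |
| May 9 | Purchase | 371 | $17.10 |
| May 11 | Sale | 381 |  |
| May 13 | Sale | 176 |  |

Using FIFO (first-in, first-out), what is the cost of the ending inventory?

May 6, 143 sold [FIFO — oldest first]: 126 @ $14.80 + 17 @ $14.70 = $2,114.70
May 11, 381 sold [FIFO — oldest first]: 203 @ $14.70 + 178 @ $19.35 = $6,428.40
May 13, 176 sold [FIFO — oldest first]: 54 @ $19.35 + 122 @ $17.10 = $3,131.10
Total COGS = $2,114.70 + $6,428.40 + $3,131.10 = $11,674.20
Ending inventory: 249 @ $17.10 = $4,257.90

Ending inventory = $4,257.90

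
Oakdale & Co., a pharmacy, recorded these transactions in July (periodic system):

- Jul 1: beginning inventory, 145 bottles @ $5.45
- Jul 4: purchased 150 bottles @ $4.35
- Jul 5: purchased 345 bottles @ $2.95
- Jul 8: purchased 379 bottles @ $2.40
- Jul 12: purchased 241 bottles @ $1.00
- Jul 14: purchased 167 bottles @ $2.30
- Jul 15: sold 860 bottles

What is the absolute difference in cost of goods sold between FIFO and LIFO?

FIFO COGS: 145 @ $5.45 + 150 @ $4.35 + 345 @ $2.95 + 220 @ $2.40 = $2,988.50
LIFO COGS: 167 @ $2.30 + 241 @ $1.00 + 379 @ $2.40 + 73 @ $2.95 = $1,750.05
Difference = |$2,988.50 − $1,750.05| = $1,238.45

$1,238.45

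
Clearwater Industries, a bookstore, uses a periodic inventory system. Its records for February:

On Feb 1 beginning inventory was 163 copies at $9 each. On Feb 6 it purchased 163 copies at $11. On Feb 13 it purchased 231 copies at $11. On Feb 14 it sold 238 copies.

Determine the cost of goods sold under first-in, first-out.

Feb 14, 238 sold [FIFO — oldest first]: 163 @ $9 + 75 @ $11 = $2,292
Ending inventory: 88 @ $11 + 231 @ $11 = $3,509
Check: goods available $5,801 = COGS $2,292 + ending $3,509

COGS = $2,292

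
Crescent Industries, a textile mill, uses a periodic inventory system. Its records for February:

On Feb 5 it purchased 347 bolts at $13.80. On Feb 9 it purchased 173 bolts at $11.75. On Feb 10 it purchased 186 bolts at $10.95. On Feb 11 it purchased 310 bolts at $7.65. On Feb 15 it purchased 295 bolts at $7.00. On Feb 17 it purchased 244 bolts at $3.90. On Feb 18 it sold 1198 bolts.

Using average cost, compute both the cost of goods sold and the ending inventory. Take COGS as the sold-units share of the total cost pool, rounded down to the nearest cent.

Feb 18, sell 1198: 1198/1555 × $14,246.15 → $10,975.49
Ending inventory (cost pool remaining) = $3,270.66

COGS = $10,975.49; ending inventory = $3,270.66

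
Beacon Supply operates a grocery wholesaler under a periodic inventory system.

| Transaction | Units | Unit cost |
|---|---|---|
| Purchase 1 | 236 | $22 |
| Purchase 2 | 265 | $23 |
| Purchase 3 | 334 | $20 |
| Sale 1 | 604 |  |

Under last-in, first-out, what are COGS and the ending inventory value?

Sale 1 (604) [LIFO — newest first]: 334 @ $20 + 265 @ $23 + 5 @ $22 = $12,885
Ending inventory: 231 @ $22 = $5,082

COGS = $12,885; ending inventory = $5,082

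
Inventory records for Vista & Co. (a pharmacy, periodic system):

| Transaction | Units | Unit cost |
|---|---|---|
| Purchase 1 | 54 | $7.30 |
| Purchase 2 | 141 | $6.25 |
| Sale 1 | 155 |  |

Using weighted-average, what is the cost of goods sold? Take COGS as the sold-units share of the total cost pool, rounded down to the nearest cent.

COGS = $1,013.81

Sale 1, sell 155: 155/195 × $1,275.45 → $1,013.81
Ending inventory (cost pool remaining) = $261.64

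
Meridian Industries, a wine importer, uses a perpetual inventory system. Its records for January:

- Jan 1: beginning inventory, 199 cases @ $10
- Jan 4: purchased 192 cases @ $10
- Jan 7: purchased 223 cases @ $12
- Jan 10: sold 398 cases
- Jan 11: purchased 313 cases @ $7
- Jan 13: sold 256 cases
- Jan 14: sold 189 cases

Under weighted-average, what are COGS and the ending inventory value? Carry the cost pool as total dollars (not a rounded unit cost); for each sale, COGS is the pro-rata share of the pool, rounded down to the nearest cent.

COGS = $8,061.18; ending inventory = $715.82

After Jan 1: 199 on hand, pool $1,990.00 (≈ $10.0000 each)
After Jan 4: 391 on hand, pool $3,910.00 (≈ $10.0000 each)
After Jan 7: 614 on hand, pool $6,586.00 (≈ $10.7264 each)
Jan 10, sell 398: 398/614 × $6,586.00 → $4,269.10
After Jan 11: 529 on hand, pool $4,507.90 (≈ $8.5216 each)
Jan 13, sell 256: 256/529 × $4,507.90 → $2,181.51
Jan 14, sell 189: 189/273 × $2,326.39 → $1,610.57
Total COGS = $4,269.10 + $2,181.51 + $1,610.57 = $8,061.18
Ending inventory (cost pool remaining) = $715.82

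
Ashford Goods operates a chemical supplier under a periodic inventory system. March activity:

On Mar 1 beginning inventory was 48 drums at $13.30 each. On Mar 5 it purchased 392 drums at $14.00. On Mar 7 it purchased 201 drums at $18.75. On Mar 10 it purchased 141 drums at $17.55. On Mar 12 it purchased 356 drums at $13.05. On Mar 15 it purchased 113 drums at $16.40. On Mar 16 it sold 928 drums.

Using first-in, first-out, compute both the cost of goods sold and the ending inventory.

COGS = $14,275.00; ending inventory = $4,593.70

Mar 16, 928 sold [FIFO — oldest first]: 48 @ $13.30 + 392 @ $14.00 + 201 @ $18.75 + 141 @ $17.55 + 146 @ $13.05 = $14,275.00
Ending inventory: 210 @ $13.05 + 113 @ $16.40 = $4,593.70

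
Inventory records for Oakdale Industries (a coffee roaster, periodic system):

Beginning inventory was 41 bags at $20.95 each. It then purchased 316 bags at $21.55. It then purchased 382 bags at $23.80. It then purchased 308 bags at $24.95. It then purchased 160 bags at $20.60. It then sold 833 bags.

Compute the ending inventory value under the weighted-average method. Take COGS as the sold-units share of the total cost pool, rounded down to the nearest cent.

Sale 1, sell 833: 833/1207 × $27,740.95 → $19,145.16
Ending inventory (cost pool remaining) = $8,595.79
Check: goods available $27,740.95 = COGS $19,145.16 + ending $8,595.79

Ending inventory = $8,595.79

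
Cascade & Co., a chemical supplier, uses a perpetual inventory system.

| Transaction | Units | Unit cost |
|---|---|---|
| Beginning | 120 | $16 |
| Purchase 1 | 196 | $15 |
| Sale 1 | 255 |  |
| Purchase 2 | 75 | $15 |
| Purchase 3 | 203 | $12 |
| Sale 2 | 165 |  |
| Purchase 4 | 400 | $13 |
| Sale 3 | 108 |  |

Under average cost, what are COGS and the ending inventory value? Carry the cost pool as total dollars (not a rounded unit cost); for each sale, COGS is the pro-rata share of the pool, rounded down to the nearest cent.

After Beginning: 120 on hand, pool $1,920.00 (≈ $16.0000 each)
After Purchase 1: 316 on hand, pool $4,860.00 (≈ $15.3797 each)
Sale 1, sell 255: 255/316 × $4,860.00 → $3,921.83
After Purchase 2: 136 on hand, pool $2,063.17 (≈ $15.1704 each)
After Purchase 3: 339 on hand, pool $4,499.17 (≈ $13.2719 each)
Sale 2, sell 165: 165/339 × $4,499.17 → $2,189.86
After Purchase 4: 574 on hand, pool $7,509.31 (≈ $13.0824 each)
Sale 3, sell 108: 108/574 × $7,509.31 → $1,412.90
Total COGS = $3,921.83 + $2,189.86 + $1,412.90 = $7,524.59
Ending inventory (cost pool remaining) = $6,096.41

COGS = $7,524.59; ending inventory = $6,096.41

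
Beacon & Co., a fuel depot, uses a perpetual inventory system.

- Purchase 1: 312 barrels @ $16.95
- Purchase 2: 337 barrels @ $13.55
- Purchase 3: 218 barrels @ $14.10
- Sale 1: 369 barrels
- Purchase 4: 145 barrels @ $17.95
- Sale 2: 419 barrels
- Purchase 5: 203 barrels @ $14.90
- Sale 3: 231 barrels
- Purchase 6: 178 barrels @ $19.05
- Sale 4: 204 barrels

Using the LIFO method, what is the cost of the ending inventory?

Ending inventory = $2,881.50

Sale 1 (369) [LIFO — newest first]: 218 @ $14.10 + 151 @ $13.55 = $5,119.85
Sale 2 (419) [LIFO — newest first]: 145 @ $17.95 + 186 @ $13.55 + 88 @ $16.95 = $6,614.65
Sale 3 (231) [LIFO — newest first]: 203 @ $14.90 + 28 @ $16.95 = $3,499.30
Sale 4 (204) [LIFO — newest first]: 178 @ $19.05 + 26 @ $16.95 = $3,831.60
Total COGS = $5,119.85 + $6,614.65 + $3,499.30 + $3,831.60 = $19,065.40
Ending inventory: 170 @ $16.95 = $2,881.50
Check: goods available $21,946.90 = COGS $19,065.40 + ending $2,881.50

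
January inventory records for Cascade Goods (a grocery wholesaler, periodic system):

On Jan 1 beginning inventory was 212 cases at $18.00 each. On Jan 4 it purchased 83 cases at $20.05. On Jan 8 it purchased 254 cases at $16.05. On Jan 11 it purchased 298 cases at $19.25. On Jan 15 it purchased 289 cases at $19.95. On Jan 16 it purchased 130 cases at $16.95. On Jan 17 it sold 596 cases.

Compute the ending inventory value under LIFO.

Ending inventory = $11,886.10

Jan 17, 596 sold [LIFO — newest first]: 130 @ $16.95 + 289 @ $19.95 + 177 @ $19.25 = $11,376.30
Ending inventory: 212 @ $18.00 + 83 @ $20.05 + 254 @ $16.05 + 121 @ $19.25 = $11,886.10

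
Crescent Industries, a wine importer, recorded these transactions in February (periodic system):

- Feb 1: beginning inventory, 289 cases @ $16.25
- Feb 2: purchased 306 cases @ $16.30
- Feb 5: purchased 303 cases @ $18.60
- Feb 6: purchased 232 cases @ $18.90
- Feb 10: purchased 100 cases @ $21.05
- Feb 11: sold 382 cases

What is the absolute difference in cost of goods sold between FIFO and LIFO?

FIFO COGS: 289 @ $16.25 + 93 @ $16.30 = $6,212.15
LIFO COGS: 100 @ $21.05 + 232 @ $18.90 + 50 @ $18.60 = $7,419.80
Difference = |$6,212.15 − $7,419.80| = $1,207.65

$1,207.65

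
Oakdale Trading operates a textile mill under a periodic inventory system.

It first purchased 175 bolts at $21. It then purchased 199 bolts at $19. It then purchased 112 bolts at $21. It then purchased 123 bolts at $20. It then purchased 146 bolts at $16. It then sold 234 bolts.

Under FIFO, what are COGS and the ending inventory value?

COGS = $4,796; ending inventory = $9,808

Sale 1 (234) [FIFO — oldest first]: 175 @ $21 + 59 @ $19 = $4,796
Ending inventory: 140 @ $19 + 112 @ $21 + 123 @ $20 + 146 @ $16 = $9,808
Check: goods available $14,604 = COGS $4,796 + ending $9,808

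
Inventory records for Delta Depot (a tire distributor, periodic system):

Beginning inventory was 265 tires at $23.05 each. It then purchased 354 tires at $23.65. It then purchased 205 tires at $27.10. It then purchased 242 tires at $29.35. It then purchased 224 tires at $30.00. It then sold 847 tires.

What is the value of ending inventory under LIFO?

Ending inventory = $10,317.95

Sale 1 (847) [LIFO — newest first]: 224 @ $30.00 + 242 @ $29.35 + 205 @ $27.10 + 176 @ $23.65 = $23,540.60
Ending inventory: 265 @ $23.05 + 178 @ $23.65 = $10,317.95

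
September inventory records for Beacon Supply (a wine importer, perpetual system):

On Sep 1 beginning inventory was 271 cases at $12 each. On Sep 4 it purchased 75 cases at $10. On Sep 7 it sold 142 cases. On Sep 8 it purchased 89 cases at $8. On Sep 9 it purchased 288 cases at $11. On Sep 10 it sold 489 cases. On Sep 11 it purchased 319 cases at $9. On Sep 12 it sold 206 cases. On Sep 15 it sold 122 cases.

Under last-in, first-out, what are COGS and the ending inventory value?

COGS = $9,757; ending inventory = $996

Sep 7, 142 sold [LIFO — newest first]: 75 @ $10 + 67 @ $12 = $1,554
Sep 10, 489 sold [LIFO — newest first]: 288 @ $11 + 89 @ $8 + 112 @ $12 = $5,224
Sep 12, 206 sold [LIFO — newest first]: 206 @ $9 = $1,854
Sep 15, 122 sold [LIFO — newest first]: 113 @ $9 + 9 @ $12 = $1,125
Total COGS = $1,554 + $5,224 + $1,854 + $1,125 = $9,757
Ending inventory: 83 @ $12 = $996
Check: goods available $10,753 = COGS $9,757 + ending $996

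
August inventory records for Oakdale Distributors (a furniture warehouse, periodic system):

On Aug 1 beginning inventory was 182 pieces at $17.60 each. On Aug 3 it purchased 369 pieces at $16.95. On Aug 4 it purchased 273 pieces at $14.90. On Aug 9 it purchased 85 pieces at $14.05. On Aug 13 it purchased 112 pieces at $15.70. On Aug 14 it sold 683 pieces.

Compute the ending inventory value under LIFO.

Ending inventory = $5,847.40

Aug 14, 683 sold [LIFO — newest first]: 112 @ $15.70 + 85 @ $14.05 + 273 @ $14.90 + 213 @ $16.95 = $10,630.70
Ending inventory: 182 @ $17.60 + 156 @ $16.95 = $5,847.40
Check: goods available $16,478.10 = COGS $10,630.70 + ending $5,847.40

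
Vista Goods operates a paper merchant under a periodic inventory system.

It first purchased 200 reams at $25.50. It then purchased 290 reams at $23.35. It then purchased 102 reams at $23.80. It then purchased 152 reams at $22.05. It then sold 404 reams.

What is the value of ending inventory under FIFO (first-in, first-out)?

Ending inventory = $7,787.30

Sale 1 (404) [FIFO — oldest first]: 200 @ $25.50 + 204 @ $23.35 = $9,863.40
Ending inventory: 86 @ $23.35 + 102 @ $23.80 + 152 @ $22.05 = $7,787.30
Check: goods available $17,650.70 = COGS $9,863.40 + ending $7,787.30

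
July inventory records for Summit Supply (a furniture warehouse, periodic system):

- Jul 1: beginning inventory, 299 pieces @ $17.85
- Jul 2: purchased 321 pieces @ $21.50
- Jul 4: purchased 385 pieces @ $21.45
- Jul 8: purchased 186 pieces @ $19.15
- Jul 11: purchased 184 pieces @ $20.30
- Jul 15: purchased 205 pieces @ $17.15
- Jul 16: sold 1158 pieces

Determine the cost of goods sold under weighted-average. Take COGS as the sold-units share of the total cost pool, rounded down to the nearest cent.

COGS = $22,947.27

Jul 16, sell 1158: 1158/1580 × $31,309.75 → $22,947.27
Ending inventory (cost pool remaining) = $8,362.48
Check: goods available $31,309.75 = COGS $22,947.27 + ending $8,362.48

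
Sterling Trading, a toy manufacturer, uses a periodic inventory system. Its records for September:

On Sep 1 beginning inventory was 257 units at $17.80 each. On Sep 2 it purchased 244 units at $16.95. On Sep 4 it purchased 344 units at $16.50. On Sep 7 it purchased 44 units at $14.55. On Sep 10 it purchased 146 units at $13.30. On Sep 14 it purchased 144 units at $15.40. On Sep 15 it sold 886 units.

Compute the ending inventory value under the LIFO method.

Sep 15, 886 sold [LIFO — newest first]: 144 @ $15.40 + 146 @ $13.30 + 44 @ $14.55 + 344 @ $16.50 + 208 @ $16.95 = $14,001.20
Ending inventory: 257 @ $17.80 + 36 @ $16.95 = $5,184.80

Ending inventory = $5,184.80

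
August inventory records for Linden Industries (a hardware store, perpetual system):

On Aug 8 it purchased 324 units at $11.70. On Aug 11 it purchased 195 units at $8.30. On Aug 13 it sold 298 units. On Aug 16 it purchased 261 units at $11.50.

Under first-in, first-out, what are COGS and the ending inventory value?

Aug 13, 298 sold [FIFO — oldest first]: 298 @ $11.70 = $3,486.60
Ending inventory: 26 @ $11.70 + 195 @ $8.30 + 261 @ $11.50 = $4,924.20
Check: goods available $8,410.80 = COGS $3,486.60 + ending $4,924.20

COGS = $3,486.60; ending inventory = $4,924.20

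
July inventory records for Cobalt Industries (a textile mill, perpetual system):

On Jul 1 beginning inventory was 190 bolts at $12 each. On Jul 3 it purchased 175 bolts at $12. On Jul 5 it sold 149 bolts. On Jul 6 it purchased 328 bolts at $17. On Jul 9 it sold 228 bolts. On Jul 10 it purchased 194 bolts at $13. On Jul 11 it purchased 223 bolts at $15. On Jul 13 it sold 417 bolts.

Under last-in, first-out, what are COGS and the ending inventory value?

COGS = $11,531; ending inventory = $4,292

Jul 5, 149 sold [LIFO — newest first]: 149 @ $12 = $1,788
Jul 9, 228 sold [LIFO — newest first]: 228 @ $17 = $3,876
Jul 13, 417 sold [LIFO — newest first]: 223 @ $15 + 194 @ $13 = $5,867
Total COGS = $1,788 + $3,876 + $5,867 = $11,531
Ending inventory: 190 @ $12 + 26 @ $12 + 100 @ $17 = $4,292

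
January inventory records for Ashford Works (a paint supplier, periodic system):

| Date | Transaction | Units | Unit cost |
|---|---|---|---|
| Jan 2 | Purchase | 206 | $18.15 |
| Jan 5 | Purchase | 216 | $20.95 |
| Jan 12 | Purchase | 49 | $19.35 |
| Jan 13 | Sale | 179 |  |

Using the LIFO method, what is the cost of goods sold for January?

Jan 13, 179 sold [LIFO — newest first]: 49 @ $19.35 + 130 @ $20.95 = $3,671.65
Ending inventory: 206 @ $18.15 + 86 @ $20.95 = $5,540.60

COGS = $3,671.65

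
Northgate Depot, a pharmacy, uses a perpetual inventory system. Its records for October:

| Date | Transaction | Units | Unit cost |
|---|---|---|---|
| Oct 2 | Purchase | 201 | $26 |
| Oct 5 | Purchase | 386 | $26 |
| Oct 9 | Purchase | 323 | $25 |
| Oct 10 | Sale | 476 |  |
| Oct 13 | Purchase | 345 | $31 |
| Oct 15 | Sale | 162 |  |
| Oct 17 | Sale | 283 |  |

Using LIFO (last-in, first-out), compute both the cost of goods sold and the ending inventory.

COGS = $25,348; ending inventory = $8,684

Oct 10, 476 sold [LIFO — newest first]: 323 @ $25 + 153 @ $26 = $12,053
Oct 15, 162 sold [LIFO — newest first]: 162 @ $31 = $5,022
Oct 17, 283 sold [LIFO — newest first]: 183 @ $31 + 100 @ $26 = $8,273
Total COGS = $12,053 + $5,022 + $8,273 = $25,348
Ending inventory: 201 @ $26 + 133 @ $26 = $8,684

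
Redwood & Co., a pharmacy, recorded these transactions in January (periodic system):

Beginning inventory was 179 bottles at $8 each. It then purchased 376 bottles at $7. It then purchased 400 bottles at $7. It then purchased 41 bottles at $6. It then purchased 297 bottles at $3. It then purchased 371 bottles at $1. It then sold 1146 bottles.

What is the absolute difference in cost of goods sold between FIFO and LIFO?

$2,993

FIFO COGS: 179 @ $8 + 376 @ $7 + 400 @ $7 + 41 @ $6 + 150 @ $3 = $7,560
LIFO COGS: 371 @ $1 + 297 @ $3 + 41 @ $6 + 400 @ $7 + 37 @ $7 = $4,567
Difference = |$7,560 − $4,567| = $2,993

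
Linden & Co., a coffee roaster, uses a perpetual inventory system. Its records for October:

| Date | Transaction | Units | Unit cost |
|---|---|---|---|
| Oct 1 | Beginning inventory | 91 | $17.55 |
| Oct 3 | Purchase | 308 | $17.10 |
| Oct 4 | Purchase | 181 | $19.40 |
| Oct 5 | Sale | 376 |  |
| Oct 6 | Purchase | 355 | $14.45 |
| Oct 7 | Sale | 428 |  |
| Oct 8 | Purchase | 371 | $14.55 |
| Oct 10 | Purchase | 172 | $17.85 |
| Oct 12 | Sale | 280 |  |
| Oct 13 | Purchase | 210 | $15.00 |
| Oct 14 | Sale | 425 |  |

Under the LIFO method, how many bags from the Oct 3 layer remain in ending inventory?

Oct 5, 376 sold [LIFO — newest first]: 181 @ $19.40 + 195 @ $17.10 = $6,845.90
Oct 7, 428 sold [LIFO — newest first]: 355 @ $14.45 + 73 @ $17.10 = $6,378.05
Oct 12, 280 sold [LIFO — newest first]: 172 @ $17.85 + 108 @ $14.55 = $4,641.60
Oct 14, 425 sold [LIFO — newest first]: 210 @ $15.00 + 215 @ $14.55 = $6,278.25
Total COGS = $6,845.90 + $6,378.05 + $4,641.60 + $6,278.25 = $24,143.80
Ending inventory: 91 @ $17.55 + 40 @ $17.10 + 48 @ $14.55 = $2,979.45
Check: goods available $27,123.25 = COGS $24,143.80 + ending $2,979.45

40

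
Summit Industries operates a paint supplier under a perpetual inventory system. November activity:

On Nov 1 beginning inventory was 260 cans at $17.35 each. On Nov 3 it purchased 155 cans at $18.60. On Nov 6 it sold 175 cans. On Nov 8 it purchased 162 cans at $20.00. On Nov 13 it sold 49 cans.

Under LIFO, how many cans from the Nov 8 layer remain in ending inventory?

113

Nov 6, 175 sold [LIFO — newest first]: 155 @ $18.60 + 20 @ $17.35 = $3,230.00
Nov 13, 49 sold [LIFO — newest first]: 49 @ $20.00 = $980.00
Total COGS = $3,230.00 + $980.00 = $4,210.00
Ending inventory: 240 @ $17.35 + 113 @ $20.00 = $6,424.00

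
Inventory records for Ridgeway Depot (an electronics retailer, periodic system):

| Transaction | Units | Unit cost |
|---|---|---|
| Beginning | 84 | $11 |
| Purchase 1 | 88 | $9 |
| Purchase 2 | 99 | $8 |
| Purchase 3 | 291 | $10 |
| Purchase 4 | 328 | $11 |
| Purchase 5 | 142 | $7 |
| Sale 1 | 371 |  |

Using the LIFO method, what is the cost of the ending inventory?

Sale 1 (371) [LIFO — newest first]: 142 @ $7 + 229 @ $11 = $3,513
Ending inventory: 84 @ $11 + 88 @ $9 + 99 @ $8 + 291 @ $10 + 99 @ $11 = $6,507
Check: goods available $10,020 = COGS $3,513 + ending $6,507

Ending inventory = $6,507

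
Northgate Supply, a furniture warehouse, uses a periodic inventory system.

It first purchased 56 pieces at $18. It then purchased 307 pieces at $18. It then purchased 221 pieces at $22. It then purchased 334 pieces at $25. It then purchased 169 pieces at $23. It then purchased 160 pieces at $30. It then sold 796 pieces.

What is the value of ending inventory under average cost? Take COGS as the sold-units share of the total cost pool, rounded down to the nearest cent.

Ending inventory = $10,283.31

Sale 1, sell 796: 796/1247 × $28,433.00 → $18,149.69
Ending inventory (cost pool remaining) = $10,283.31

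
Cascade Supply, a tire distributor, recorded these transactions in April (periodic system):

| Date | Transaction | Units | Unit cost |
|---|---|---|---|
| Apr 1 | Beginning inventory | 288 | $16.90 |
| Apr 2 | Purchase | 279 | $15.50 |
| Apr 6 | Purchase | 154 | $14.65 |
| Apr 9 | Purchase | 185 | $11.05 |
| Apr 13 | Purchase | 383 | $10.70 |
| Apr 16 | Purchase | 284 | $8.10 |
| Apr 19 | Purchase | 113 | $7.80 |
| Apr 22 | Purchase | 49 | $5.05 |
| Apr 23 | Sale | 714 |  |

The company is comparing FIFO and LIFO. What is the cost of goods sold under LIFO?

FIFO COGS: 288 @ $16.90 + 279 @ $15.50 + 147 @ $14.65 = $11,345.25
LIFO COGS: 49 @ $5.05 + 113 @ $7.80 + 284 @ $8.10 + 268 @ $10.70 = $6,296.85

COGS = $6,296.85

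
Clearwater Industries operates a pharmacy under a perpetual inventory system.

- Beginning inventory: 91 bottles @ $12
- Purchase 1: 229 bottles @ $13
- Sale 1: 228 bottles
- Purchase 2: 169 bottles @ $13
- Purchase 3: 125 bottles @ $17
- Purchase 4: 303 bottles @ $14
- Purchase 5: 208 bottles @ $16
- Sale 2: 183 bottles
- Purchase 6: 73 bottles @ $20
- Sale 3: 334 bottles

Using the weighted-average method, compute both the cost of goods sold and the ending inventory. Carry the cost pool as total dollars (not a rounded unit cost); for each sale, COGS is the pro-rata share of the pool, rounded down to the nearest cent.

After Beginning: 91 on hand, pool $1,092.00 (≈ $12.0000 each)
After Purchase 1: 320 on hand, pool $4,069.00 (≈ $12.7156 each)
Sale 1, sell 228: 228/320 × $4,069.00 → $2,899.16
After Purchase 2: 261 on hand, pool $3,366.84 (≈ $12.8998 each)
After Purchase 3: 386 on hand, pool $5,491.84 (≈ $14.2276 each)
After Purchase 4: 689 on hand, pool $9,733.84 (≈ $14.1275 each)
After Purchase 5: 897 on hand, pool $13,061.84 (≈ $14.5617 each)
Sale 2, sell 183: 183/897 × $13,061.84 → $2,664.79
After Purchase 6: 787 on hand, pool $11,857.05 (≈ $15.0661 each)
Sale 3, sell 334: 334/787 × $11,857.05 → $5,032.08
Total COGS = $2,899.16 + $2,664.79 + $5,032.08 = $10,596.03
Ending inventory (cost pool remaining) = $6,824.97
Check: goods available $17,421.00 = COGS $10,596.03 + ending $6,824.97

COGS = $10,596.03; ending inventory = $6,824.97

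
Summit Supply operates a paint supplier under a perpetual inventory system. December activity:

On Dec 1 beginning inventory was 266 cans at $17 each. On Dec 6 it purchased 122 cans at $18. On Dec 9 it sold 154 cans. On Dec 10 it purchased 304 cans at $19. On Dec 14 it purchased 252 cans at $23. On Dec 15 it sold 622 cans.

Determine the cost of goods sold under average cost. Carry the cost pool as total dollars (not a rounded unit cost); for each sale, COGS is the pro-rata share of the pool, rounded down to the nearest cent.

COGS = $14,967.51

After Dec 1: 266 on hand, pool $4,522.00 (≈ $17.0000 each)
After Dec 6: 388 on hand, pool $6,718.00 (≈ $17.3144 each)
Dec 9, sell 154: 154/388 × $6,718.00 → $2,666.42
After Dec 10: 538 on hand, pool $9,827.58 (≈ $18.2669 each)
After Dec 14: 790 on hand, pool $15,623.58 (≈ $19.7767 each)
Dec 15, sell 622: 622/790 × $15,623.58 → $12,301.09
Total COGS = $2,666.42 + $12,301.09 = $14,967.51
Ending inventory (cost pool remaining) = $3,322.49
Check: goods available $18,290.00 = COGS $14,967.51 + ending $3,322.49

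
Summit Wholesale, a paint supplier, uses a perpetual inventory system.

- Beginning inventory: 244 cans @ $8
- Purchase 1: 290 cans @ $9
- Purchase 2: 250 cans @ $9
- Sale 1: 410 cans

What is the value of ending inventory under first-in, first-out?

Ending inventory = $3,366

Sale 1 (410) [FIFO — oldest first]: 244 @ $8 + 166 @ $9 = $3,446
Ending inventory: 124 @ $9 + 250 @ $9 = $3,366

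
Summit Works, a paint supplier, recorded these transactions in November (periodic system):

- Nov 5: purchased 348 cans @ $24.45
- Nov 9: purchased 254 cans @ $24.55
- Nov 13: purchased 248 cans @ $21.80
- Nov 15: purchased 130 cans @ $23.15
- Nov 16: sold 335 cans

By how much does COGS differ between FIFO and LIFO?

$712.25

FIFO COGS: 335 @ $24.45 = $8,190.75
LIFO COGS: 130 @ $23.15 + 205 @ $21.80 = $7,478.50
Difference = |$8,190.75 − $7,478.50| = $712.25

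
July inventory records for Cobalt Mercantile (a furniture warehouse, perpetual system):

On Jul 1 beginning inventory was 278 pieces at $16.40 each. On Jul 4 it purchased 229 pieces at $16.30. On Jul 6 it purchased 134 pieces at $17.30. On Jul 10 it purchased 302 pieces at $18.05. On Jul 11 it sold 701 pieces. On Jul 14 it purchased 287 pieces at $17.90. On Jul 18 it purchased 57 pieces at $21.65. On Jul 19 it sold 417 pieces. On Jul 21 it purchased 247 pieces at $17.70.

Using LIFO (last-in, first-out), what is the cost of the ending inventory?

Ending inventory = $7,143.50

Jul 11, 701 sold [LIFO — newest first]: 302 @ $18.05 + 134 @ $17.30 + 229 @ $16.30 + 36 @ $16.40 = $12,092.40
Jul 19, 417 sold [LIFO — newest first]: 57 @ $21.65 + 287 @ $17.90 + 73 @ $16.40 = $7,568.55
Total COGS = $12,092.40 + $7,568.55 = $19,660.95
Ending inventory: 169 @ $16.40 + 247 @ $17.70 = $7,143.50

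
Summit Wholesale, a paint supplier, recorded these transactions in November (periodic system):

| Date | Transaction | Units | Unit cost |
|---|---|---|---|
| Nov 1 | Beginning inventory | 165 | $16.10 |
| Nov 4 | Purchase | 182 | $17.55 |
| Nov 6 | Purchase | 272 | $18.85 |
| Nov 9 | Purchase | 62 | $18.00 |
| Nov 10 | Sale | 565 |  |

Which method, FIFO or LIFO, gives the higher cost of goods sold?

FIFO COGS: 165 @ $16.10 + 182 @ $17.55 + 218 @ $18.85 = $9,959.90
LIFO COGS: 62 @ $18.00 + 272 @ $18.85 + 182 @ $17.55 + 49 @ $16.10 = $10,226.20

LIFO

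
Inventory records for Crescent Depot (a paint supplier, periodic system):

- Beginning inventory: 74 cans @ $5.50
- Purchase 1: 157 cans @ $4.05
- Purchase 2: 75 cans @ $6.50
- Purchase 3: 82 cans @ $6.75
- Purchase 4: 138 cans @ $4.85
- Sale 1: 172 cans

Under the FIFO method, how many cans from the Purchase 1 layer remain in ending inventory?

Sale 1 (172) [FIFO — oldest first]: 74 @ $5.50 + 98 @ $4.05 = $803.90
Ending inventory: 59 @ $4.05 + 75 @ $6.50 + 82 @ $6.75 + 138 @ $4.85 = $1,949.25

59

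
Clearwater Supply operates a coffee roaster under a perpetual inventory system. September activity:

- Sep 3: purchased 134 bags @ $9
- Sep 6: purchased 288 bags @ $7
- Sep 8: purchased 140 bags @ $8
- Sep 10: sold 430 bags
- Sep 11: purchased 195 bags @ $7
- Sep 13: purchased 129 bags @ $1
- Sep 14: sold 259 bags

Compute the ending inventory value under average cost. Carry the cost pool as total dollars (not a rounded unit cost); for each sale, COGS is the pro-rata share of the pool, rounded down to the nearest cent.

After Sep 3: 134 on hand, pool $1,206.00 (≈ $9.0000 each)
After Sep 6: 422 on hand, pool $3,222.00 (≈ $7.6351 each)
After Sep 8: 562 on hand, pool $4,342.00 (≈ $7.7260 each)
Sep 10, sell 430: 430/562 × $4,342.00 → $3,322.17
After Sep 11: 327 on hand, pool $2,384.83 (≈ $7.2931 each)
After Sep 13: 456 on hand, pool $2,513.83 (≈ $5.5128 each)
Sep 14, sell 259: 259/456 × $2,513.83 → $1,427.81
Total COGS = $3,322.17 + $1,427.81 = $4,749.98
Ending inventory (cost pool remaining) = $1,086.02

Ending inventory = $1,086.02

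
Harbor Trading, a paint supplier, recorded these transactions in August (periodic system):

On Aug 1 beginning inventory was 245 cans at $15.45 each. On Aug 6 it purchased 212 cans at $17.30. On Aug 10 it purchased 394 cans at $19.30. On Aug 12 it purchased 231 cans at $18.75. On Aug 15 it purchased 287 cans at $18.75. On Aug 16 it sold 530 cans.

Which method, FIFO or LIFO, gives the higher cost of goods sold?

FIFO COGS: 245 @ $15.45 + 212 @ $17.30 + 73 @ $19.30 = $8,861.75
LIFO COGS: 287 @ $18.75 + 231 @ $18.75 + 12 @ $19.30 = $9,944.10

LIFO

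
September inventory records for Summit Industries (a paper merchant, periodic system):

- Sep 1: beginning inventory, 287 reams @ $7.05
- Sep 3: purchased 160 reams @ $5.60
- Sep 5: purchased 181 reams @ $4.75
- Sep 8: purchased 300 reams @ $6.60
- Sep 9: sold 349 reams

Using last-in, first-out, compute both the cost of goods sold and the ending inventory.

COGS = $2,212.75; ending inventory = $3,546.35

Sep 9, 349 sold [LIFO — newest first]: 300 @ $6.60 + 49 @ $4.75 = $2,212.75
Ending inventory: 287 @ $7.05 + 160 @ $5.60 + 132 @ $4.75 = $3,546.35
Check: goods available $5,759.10 = COGS $2,212.75 + ending $3,546.35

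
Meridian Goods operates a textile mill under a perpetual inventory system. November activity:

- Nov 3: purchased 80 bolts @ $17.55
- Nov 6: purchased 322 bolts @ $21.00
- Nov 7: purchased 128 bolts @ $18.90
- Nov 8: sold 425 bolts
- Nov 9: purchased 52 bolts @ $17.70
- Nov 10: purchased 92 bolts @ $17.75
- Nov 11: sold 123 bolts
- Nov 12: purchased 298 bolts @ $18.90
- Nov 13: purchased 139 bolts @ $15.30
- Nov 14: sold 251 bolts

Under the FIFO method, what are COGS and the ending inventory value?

Nov 8, 425 sold [FIFO — oldest first]: 80 @ $17.55 + 322 @ $21.00 + 23 @ $18.90 = $8,600.70
Nov 11, 123 sold [FIFO — oldest first]: 105 @ $18.90 + 18 @ $17.70 = $2,303.10
Nov 14, 251 sold [FIFO — oldest first]: 34 @ $17.70 + 92 @ $17.75 + 125 @ $18.90 = $4,597.30
Total COGS = $8,600.70 + $2,303.10 + $4,597.30 = $15,501.10
Ending inventory: 173 @ $18.90 + 139 @ $15.30 = $5,396.40

COGS = $15,501.10; ending inventory = $5,396.40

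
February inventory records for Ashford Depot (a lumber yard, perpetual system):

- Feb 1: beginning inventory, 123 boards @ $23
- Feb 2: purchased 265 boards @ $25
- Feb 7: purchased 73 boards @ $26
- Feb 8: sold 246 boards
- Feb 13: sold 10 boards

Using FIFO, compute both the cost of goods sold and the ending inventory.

COGS = $6,154; ending inventory = $5,198

Feb 8, 246 sold [FIFO — oldest first]: 123 @ $23 + 123 @ $25 = $5,904
Feb 13, 10 sold [FIFO — oldest first]: 10 @ $25 = $250
Total COGS = $5,904 + $250 = $6,154
Ending inventory: 132 @ $25 + 73 @ $26 = $5,198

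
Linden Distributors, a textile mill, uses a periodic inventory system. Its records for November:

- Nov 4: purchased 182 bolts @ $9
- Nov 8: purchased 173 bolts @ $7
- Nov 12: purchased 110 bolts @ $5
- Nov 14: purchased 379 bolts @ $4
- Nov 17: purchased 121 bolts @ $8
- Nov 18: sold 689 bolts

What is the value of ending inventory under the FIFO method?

Nov 18, 689 sold [FIFO — oldest first]: 182 @ $9 + 173 @ $7 + 110 @ $5 + 224 @ $4 = $4,295
Ending inventory: 155 @ $4 + 121 @ $8 = $1,588
Check: goods available $5,883 = COGS $4,295 + ending $1,588

Ending inventory = $1,588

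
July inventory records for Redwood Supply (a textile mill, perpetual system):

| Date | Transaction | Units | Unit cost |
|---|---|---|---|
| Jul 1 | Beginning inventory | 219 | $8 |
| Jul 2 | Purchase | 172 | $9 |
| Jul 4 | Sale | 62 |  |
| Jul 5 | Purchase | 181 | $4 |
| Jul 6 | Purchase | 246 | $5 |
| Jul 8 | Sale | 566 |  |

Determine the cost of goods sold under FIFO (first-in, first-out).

COGS = $4,304

Jul 4, 62 sold [FIFO — oldest first]: 62 @ $8 = $496
Jul 8, 566 sold [FIFO — oldest first]: 157 @ $8 + 172 @ $9 + 181 @ $4 + 56 @ $5 = $3,808
Total COGS = $496 + $3,808 = $4,304
Ending inventory: 190 @ $5 = $950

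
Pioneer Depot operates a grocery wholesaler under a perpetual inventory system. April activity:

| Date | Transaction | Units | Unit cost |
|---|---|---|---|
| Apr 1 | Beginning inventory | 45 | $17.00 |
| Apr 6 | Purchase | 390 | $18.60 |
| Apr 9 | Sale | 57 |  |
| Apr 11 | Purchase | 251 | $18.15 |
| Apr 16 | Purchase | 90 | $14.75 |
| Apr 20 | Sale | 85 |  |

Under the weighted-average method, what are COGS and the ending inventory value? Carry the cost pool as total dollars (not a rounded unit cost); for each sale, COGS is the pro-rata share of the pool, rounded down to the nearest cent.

COGS = $2,570.04; ending inventory = $11,332.11

After Apr 1: 45 on hand, pool $765.00 (≈ $17.0000 each)
After Apr 6: 435 on hand, pool $8,019.00 (≈ $18.4345 each)
Apr 9, sell 57: 57/435 × $8,019.00 → $1,050.76
After Apr 11: 629 on hand, pool $11,523.89 (≈ $18.3210 each)
After Apr 16: 719 on hand, pool $12,851.39 (≈ $17.8740 each)
Apr 20, sell 85: 85/719 × $12,851.39 → $1,519.28
Total COGS = $1,050.76 + $1,519.28 = $2,570.04
Ending inventory (cost pool remaining) = $11,332.11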